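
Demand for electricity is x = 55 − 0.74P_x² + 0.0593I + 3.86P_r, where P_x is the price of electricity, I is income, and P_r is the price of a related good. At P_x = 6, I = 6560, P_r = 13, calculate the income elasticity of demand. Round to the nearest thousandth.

0.832

x = 55 − 0.74(6)² + 0.0593(6560) + 3.86(13) = 55 − 26.64 + 389.008 + 50.18 = 467.548.
∂x/∂I = +0.0593, so E_I = 0.0593·(6560/467.548) ≈ 0.832.
E_I ∈ (0,1): normal good (necessity).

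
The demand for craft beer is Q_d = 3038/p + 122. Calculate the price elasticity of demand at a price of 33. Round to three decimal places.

-0.430

At p = 33, Q_d = 214.0606.
dQ_d/dp = −3038/p² = −2.7897.
Point elasticity E = (dQ_d/dp)·(p/Q_d) = -2.7897 × 33/214.0606 ≈ -0.430.
|E| < 1, so demand is inelastic at this price.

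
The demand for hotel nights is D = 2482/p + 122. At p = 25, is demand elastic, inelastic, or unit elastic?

At p = 25, D = 221.28.
dD/dp = −2482/p² = −3.9712.
Point elasticity E = (dD/dp)·(p/D) = -3.9712 × 25/221.28 ≈ -0.449.
|E| ≈ 0.449 < 1, so demand is inelastic.

inelastic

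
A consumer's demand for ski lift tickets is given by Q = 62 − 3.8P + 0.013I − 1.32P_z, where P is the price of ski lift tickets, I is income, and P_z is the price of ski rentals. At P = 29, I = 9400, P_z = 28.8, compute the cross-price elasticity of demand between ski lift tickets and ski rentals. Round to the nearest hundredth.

Q = 62 − 3.8(29) + 0.013(9400) − 1.32(28.8) = 62 − 110.2 + 122.2 − 38.016 = 35.984.
∂Q/∂P_z = −1.32, so E_xy = -1.32·(28.8/35.984) ≈ -1.06.
E_xy < 0: the goods are complements.

-1.06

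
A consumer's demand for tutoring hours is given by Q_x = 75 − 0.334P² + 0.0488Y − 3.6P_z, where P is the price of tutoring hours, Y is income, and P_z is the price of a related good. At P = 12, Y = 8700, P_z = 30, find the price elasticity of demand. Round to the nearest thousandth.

-0.280

Evaluating quantity at (P, Y, P_z) gives Q_x = 75 − 0.334(12)² + 0.0488(8700) − 3.6(30) = 75 − 48.096 + 424.56 − 108 = 343.464.
∂Q_x/∂P = −2·0.334·P = -8.016, so E_p = -8.016·(12/343.464) ≈ -0.280.
|E_p| < 1: demand is inelastic.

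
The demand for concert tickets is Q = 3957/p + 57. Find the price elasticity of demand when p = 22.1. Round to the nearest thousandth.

-0.759

At p = 22.1, Q = 236.0498.
dQ/dp = −3957/p² = −8.1018.
Point elasticity E = (dQ/dp)·(p/Q) = -8.1018 × 22.1/236.0498 ≈ -0.759.
|E| < 1, so demand is inelastic at this price.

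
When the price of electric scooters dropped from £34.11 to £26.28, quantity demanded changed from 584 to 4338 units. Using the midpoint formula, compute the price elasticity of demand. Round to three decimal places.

-5.882

%Δq = (4338 − 584)/[(584 + 4338)/2] = 3754/2461 ≈ 1.5254.
%Δp = (26.28 − 34.11)/[(34.11 + 26.28)/2] = -7.83/30.195 ≈ -0.2593.
Arc elasticity E = %Δq/%Δp ≈ 1.5254/-0.2593 ≈ -5.882.
|E| > 1: demand is elastic over this range.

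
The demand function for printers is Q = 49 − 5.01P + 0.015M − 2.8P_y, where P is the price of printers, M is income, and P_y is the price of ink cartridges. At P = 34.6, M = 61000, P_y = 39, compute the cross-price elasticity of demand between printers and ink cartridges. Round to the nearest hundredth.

-0.16

At the given point, Q = 49 − 5.01(34.6) + 0.015(61000) − 2.8(39) = 49 − 173.346 + 915 − 109.2 = 681.454.
∂Q/∂P_y = −2.8, so E_xy = -2.8·(39/681.454) ≈ -0.16.
E_xy < 0: the goods are complements.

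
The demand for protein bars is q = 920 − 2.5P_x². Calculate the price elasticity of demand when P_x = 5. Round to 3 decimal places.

-0.146

At P_x = 5, q = 857.5.
dq/dP_x = −2·2.5·P_x = −25.
Point elasticity E = (dq/dP_x)·(P_x/q) = -25 × 5/857.5 ≈ -0.146.
|E| < 1, so demand is inelastic at this price.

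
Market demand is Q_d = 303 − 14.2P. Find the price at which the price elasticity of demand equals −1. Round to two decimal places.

10.67

For linear demand Q_d = a − bP, E = −bP/(a − bP). |E| = 1 ⇒ bP = a − bP ⇒ P = a/(2b).
P = 303/(2·14.2) ≈ 10.67.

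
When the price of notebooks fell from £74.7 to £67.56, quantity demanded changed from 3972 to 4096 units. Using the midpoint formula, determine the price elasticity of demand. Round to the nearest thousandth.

-0.306

%Δq = (4096 − 3972)/[(3972 + 4096)/2] = 124/4034 ≈ 0.0307.
%ΔP = (67.56 − 74.7)/[(74.7 + 67.56)/2] = -7.14/71.13 ≈ -0.1004.
Arc elasticity E = %Δq/%ΔP ≈ 0.0307/-0.1004 ≈ -0.306.
|E| < 1: demand is inelastic over this range.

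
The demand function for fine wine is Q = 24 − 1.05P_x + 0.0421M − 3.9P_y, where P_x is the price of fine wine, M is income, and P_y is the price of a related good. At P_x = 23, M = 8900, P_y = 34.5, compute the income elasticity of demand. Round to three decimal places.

1.561

Substituting, Q = 24 − 1.05(23) + 0.0421(8900) − 3.9(34.5) = 24 − 24.15 + 374.69 − 134.55 = 239.99.
∂Q/∂M = +0.0421, so E_I = 0.0421·(8900/239.99) ≈ 1.561.
E_I > 1: normal good (luxury).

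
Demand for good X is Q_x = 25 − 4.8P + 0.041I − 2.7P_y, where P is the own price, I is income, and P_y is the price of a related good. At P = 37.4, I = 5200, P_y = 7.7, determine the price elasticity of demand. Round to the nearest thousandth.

Substituting, Q_x = 25 − 4.8(37.4) + 0.041(5200) − 2.7(7.7) = 25 − 179.52 + 213.2 − 20.79 = 37.89.
∂Q_x/∂P = −4.8, so E_p = (−4.8)·(37.4/37.89) ≈ -4.738.
|E_p| > 1: demand is elastic.

-4.738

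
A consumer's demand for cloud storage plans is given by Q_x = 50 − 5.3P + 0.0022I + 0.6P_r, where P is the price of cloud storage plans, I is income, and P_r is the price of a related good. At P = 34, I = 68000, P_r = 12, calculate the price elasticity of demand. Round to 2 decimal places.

-6.77

First evaluate Q_x: 50 − 5.3(34) + 0.0022(68000) + 0.6(12) = 50 − 180.2 + 149.6 + 7.2 = 26.6.
∂Q_x/∂P = −5.3, so E_p = (−5.3)·(34/26.6) ≈ -6.77.
|E_p| > 1: demand is elastic.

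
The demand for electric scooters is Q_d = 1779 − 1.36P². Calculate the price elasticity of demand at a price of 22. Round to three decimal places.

At P = 22, Q_d = 1120.76.
dQ_d/dP = −2·1.36·P = −59.84.
Point elasticity E = (dQ_d/dP)·(P/Q_d) = -59.84 × 22/1120.76 ≈ -1.175.
|E| > 1, so demand is elastic at this price.

-1.175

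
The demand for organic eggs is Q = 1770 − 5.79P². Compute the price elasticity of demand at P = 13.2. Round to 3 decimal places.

At P = 13.2, Q = 761.1504.
dQ/dP = −2·5.79·P = −152.856.
Point elasticity E = (dQ/dP)·(P/Q) = -152.856 × 13.2/761.1504 ≈ -2.651.
|E| > 1, so demand is elastic at this price.

-2.651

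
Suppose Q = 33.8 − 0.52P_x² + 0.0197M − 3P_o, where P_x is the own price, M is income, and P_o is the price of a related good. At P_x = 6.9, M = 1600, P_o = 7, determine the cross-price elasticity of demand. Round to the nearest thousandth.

-1.073

Evaluating quantity at (P_x, M, P_o) gives Q = 33.8 − 0.52(6.9)² + 0.0197(1600) − 3(7) = 33.8 − 24.7572 + 31.52 − 21 = 19.5628.
∂Q/∂P_o = −3, so E_xy = -3·(7/19.5628) ≈ -1.073.
E_xy < 0: the goods are complements.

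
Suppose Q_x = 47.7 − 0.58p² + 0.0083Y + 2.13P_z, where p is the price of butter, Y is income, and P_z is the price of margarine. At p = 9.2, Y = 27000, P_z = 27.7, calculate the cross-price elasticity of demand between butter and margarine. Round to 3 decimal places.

0.209

At the given point, Q_x = 47.7 − 0.58(9.2)² + 0.0083(27000) + 2.13(27.7) = 47.7 − 49.0912 + 224.1 + 59.001 = 281.7098.
∂Q_x/∂P_z = +2.13, so E_xy = 2.13·(27.7/281.7098) ≈ 0.209.
E_xy > 0: the goods are substitutes.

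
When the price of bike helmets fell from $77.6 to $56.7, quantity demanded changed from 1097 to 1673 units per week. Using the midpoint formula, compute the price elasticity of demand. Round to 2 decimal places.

%ΔQ = (1673 − 1097)/[(1097 + 1673)/2] = 576/1385 ≈ 0.4159.
%ΔP = (56.7 − 77.6)/[(77.6 + 56.7)/2] = -20.9/67.15 ≈ -0.3112.
Arc elasticity E = %ΔQ/%ΔP ≈ 0.4159/-0.3112 ≈ -1.34.
|E| > 1: demand is elastic over this range.

-1.34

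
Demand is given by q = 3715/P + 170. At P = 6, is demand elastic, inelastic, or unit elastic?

inelastic

At P = 6, q = 789.1667.
dq/dP = −3715/P² = −103.1944.
Point elasticity E = (dq/dP)·(P/q) = -103.1944 × 6/789.1667 ≈ -0.785.
|E| ≈ 0.785 < 1, so demand is inelastic.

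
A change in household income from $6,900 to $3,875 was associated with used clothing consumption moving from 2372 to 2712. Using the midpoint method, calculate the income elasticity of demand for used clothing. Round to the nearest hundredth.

%ΔQ = (2712 − 2372)/[(2372+2712)/2] = 340/2542 ≈ 0.1338.
%ΔM = (3,875 − 6,900)/[(6,900+3,875)/2] = -3025/5387.5 ≈ -0.5615.
E_I = %ΔQ/%ΔM ≈ -0.24.
E_I < 0: inferior good.

-0.24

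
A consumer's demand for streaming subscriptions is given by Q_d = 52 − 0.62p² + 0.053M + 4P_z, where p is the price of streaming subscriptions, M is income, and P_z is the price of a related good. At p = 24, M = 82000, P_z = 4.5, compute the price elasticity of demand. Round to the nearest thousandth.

-0.176

Substituting, Q_d = 52 − 0.62(24)² + 0.053(82000) + 4(4.5) = 52 − 357.12 + 4346 + 18 = 4058.88.
∂Q_d/∂p = −2·0.62·p = -29.76, so E_p = -29.76·(24/4058.88) ≈ -0.176.
|E_p| < 1: demand is inelastic.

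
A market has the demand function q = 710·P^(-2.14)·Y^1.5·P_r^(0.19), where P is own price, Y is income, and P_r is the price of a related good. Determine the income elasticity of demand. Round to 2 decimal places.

For a Cobb–Douglas (constant-elasticity) form q = A·Y^α·…, the elasticity with respect to Y equals the exponent α at every point.
Here the exponent on Y is 1.5, so the income elasticity of demand is 1.50.

1.50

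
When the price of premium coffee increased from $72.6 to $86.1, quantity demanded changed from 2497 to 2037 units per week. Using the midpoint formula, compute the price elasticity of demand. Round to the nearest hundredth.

%Δq = (2037 − 2497)/[(2497 + 2037)/2] = -460/2267 ≈ -0.2029.
%ΔP = (86.1 − 72.6)/[(72.6 + 86.1)/2] = 13.5/79.35 ≈ 0.1701.
Arc elasticity E = %Δq/%ΔP ≈ -0.2029/0.1701 ≈ -1.19.
|E| > 1: demand is elastic over this range.

-1.19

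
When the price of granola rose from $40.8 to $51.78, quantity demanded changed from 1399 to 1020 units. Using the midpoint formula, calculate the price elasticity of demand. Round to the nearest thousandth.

-1.321

%ΔQ = (1020 − 1399)/[(1399 + 1020)/2] = -379/1209.5 ≈ -0.3134.
%Δp = (51.78 − 40.8)/[(40.8 + 51.78)/2] = 10.98/46.29 ≈ 0.2372.
Arc elasticity E = %ΔQ/%Δp ≈ -0.3134/0.2372 ≈ -1.321.
|E| > 1: demand is elastic over this range.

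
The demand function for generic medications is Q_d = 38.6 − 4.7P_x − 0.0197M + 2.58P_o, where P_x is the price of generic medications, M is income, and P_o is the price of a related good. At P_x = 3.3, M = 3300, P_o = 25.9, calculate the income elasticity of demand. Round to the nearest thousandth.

-2.611

First evaluate Q_d: 38.6 − 4.7(3.3) − 0.0197(3300) + 2.58(25.9) = 38.6 − 15.51 − 65.01 + 66.822 = 24.902.
∂Q_d/∂M = −0.0197, so E_I = -0.0197·(3300/24.902) ≈ -2.611.
E_I < 0: inferior good.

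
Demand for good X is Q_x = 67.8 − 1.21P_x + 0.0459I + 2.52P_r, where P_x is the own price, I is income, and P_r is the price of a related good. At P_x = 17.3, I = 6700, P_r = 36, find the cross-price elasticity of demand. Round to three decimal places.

Q_x = 67.8 − 1.21(17.3) + 0.0459(6700) + 2.52(36) = 67.8 − 20.933 + 307.53 + 90.72 = 445.117.
∂Q_x/∂P_r = +2.52, so E_xy = 2.52·(36/445.117) ≈ 0.204.
E_xy > 0: the goods are substitutes.

0.204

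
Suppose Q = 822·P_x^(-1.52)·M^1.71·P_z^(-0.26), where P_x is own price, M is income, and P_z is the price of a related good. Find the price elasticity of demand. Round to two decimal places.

For a Cobb–Douglas (constant-elasticity) form Q = A·P_x^α·…, the elasticity with respect to P_x equals the exponent α at every point.
Here the exponent on P_x is -1.52, so the price elasticity of demand is -1.52.

-1.52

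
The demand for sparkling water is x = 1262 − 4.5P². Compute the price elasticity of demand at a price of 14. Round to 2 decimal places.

At P = 14, x = 380.
dx/dP = −2·4.5·P = −126.
Point elasticity E = (dx/dP)·(P/x) = -126 × 14/380 ≈ -4.64.
|E| > 1, so demand is elastic at this price.

-4.64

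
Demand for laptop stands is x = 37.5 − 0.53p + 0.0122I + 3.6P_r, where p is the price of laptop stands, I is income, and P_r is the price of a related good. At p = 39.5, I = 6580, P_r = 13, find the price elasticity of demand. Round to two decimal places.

-0.15

At the given point, x = 37.5 − 0.53(39.5) + 0.0122(6580) + 3.6(13) = 37.5 − 20.935 + 80.276 + 46.8 = 143.641.
∂x/∂p = −0.53, so E_p = (−0.53)·(39.5/143.641) ≈ -0.15.
|E_p| < 1: demand is inelastic.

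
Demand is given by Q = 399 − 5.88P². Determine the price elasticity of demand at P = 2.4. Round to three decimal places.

At P = 2.4, Q = 365.1312.
dQ/dP = −2·5.88·P = −28.224.
Point elasticity E = (dQ/dP)·(P/Q) = -28.224 × 2.4/365.1312 ≈ -0.186.
|E| < 1, so demand is inelastic at this price.

-0.186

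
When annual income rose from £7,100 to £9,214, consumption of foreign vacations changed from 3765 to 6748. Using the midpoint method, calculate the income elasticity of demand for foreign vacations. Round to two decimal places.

2.19

%ΔQ = (6748 − 3765)/[(3765+6748)/2] = 2983/5256.5 ≈ 0.5675.
%ΔM = (9,214 − 7,100)/[(7,100+9,214)/2] = 2114/8157 ≈ 0.2592.
E_I = %ΔQ/%ΔM ≈ 2.19.
E_I > 1: normal good (luxury).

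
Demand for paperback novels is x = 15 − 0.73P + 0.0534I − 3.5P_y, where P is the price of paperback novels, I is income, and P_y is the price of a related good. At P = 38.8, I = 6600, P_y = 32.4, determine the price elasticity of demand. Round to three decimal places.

x = 15 − 0.73(38.8) + 0.0534(6600) − 3.5(32.4) = 15 − 28.324 + 352.44 − 113.4 = 225.716.
∂x/∂P = −0.73, so E_p = (−0.73)·(38.8/225.716) ≈ -0.125.
|E_p| < 1: demand is inelastic.

-0.125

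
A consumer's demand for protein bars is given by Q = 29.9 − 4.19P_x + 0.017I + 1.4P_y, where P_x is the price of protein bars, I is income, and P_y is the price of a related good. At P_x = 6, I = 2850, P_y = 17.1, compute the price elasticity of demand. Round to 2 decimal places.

-0.33

First evaluate Q: 29.9 − 4.19(6) + 0.017(2850) + 1.4(17.1) = 29.9 − 25.14 + 48.45 + 23.94 = 77.15.
∂Q/∂P_x = −4.19, so E_p = (−4.19)·(6/77.15) ≈ -0.33.
|E_p| < 1: demand is inelastic.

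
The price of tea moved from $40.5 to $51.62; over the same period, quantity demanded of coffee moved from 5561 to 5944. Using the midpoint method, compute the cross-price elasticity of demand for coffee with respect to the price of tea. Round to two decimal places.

%ΔQ_x = (5944 − 5561)/[(5561+5944)/2] = 383/5752.5 ≈ 0.0666.
%ΔP_y = (51.62 − 40.5)/[(40.5+51.62)/2] ≈ 0.2414.
E_xy = 0.0666/0.2414 ≈ 0.28.
E_xy > 0, so coffee and tea are substitutes.

0.28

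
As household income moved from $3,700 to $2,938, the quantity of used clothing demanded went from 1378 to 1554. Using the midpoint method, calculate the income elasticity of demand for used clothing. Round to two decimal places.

%ΔQ = (1554 − 1378)/[(1378+1554)/2] = 176/1466 ≈ 0.1201.
%ΔM = (2,938 − 3,700)/[(3,700+2,938)/2] = -762/3319 ≈ -0.2296.
E_I = %ΔQ/%ΔM ≈ -0.52.
E_I < 0: inferior good.

-0.52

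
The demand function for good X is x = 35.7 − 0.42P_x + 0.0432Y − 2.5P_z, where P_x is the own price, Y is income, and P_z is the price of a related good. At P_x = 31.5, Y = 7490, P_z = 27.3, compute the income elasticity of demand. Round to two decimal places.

x = 35.7 − 0.42(31.5) + 0.0432(7490) − 2.5(27.3) = 35.7 − 13.23 + 323.568 − 68.25 = 277.788.
∂x/∂Y = +0.0432, so E_I = 0.0432·(7490/277.788) ≈ 1.16.
E_I > 1: normal good (luxury).

1.16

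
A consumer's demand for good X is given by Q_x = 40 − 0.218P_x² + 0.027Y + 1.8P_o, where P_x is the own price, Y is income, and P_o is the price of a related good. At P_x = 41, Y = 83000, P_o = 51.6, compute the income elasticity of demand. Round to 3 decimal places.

Q_x = 40 − 0.218(41)² + 0.027(83000) + 1.8(51.6) = 40 − 366.458 + 2241 + 92.88 = 2007.422.
∂Q_x/∂Y = +0.027, so E_I = 0.027·(83000/2007.422) ≈ 1.116.
E_I > 1: normal good (luxury).

1.116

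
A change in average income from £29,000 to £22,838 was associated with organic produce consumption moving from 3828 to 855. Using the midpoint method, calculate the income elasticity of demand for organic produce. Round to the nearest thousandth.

5.341

%ΔQ = (855 − 3828)/[(3828+855)/2] = -2973/2341.5 ≈ -1.2697.
%ΔM = (22,838 − 29,000)/[(29,000+22,838)/2] = -6162/25919 ≈ -0.2377.
E_I = %ΔQ/%ΔM ≈ 5.341.
E_I > 1: normal good (luxury).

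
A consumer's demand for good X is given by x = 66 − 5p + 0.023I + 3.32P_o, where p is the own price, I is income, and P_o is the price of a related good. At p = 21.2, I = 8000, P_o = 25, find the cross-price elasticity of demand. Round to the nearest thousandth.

0.366

x = 66 − 5(21.2) + 0.023(8000) + 3.32(25) = 66 − 106 + 184 + 83 = 227.
∂x/∂P_o = +3.32, so E_xy = 3.32·(25/227) ≈ 0.366.
E_xy > 0: the goods are substitutes.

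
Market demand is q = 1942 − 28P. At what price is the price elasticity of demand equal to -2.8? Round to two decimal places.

Set −bP/(a − bP) = −2.8 ⇒ bP = 2.8(a − bP) ⇒ bP(1+2.8) = 2.8·a.
P = 2.8·1942/(28·3.8) ≈ 51.11.

51.11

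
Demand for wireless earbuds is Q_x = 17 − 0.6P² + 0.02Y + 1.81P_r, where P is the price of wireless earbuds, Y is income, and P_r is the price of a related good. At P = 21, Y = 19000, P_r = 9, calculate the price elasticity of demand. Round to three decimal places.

Substituting, Q_x = 17 − 0.6(21)² + 0.02(19000) + 1.81(9) = 17 − 264.6 + 380 + 16.29 = 148.69.
∂Q_x/∂P = −2·0.6·P = -25.2, so E_p = -25.2·(21/148.69) ≈ -3.559.
|E_p| > 1: demand is elastic.

-3.559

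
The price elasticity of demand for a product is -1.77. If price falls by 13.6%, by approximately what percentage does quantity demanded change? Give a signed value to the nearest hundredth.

24.07

%ΔQ ≈ E × %ΔP = (-1.77) × (-13.6%) ≈ 24.07%.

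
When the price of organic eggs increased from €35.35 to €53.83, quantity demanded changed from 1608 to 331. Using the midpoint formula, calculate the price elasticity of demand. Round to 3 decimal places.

-3.178

%ΔQ = (331 − 1608)/[(1608 + 331)/2] = -1277/969.5 ≈ -1.3172.
%Δp = (53.83 − 35.35)/[(35.35 + 53.83)/2] = 18.48/44.59 ≈ 0.4144.
Arc elasticity E = %ΔQ/%Δp ≈ -1.3172/0.4144 ≈ -3.178.
|E| > 1: demand is elastic over this range.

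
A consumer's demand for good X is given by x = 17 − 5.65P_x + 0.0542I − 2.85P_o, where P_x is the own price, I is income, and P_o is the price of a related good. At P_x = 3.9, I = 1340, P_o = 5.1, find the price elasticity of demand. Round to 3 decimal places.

-0.415

At the given point, x = 17 − 5.65(3.9) + 0.0542(1340) − 2.85(5.1) = 17 − 22.035 + 72.628 − 14.535 = 53.058.
∂x/∂P_x = −5.65, so E_p = (−5.65)·(3.9/53.058) ≈ -0.415.
|E_p| < 1: demand is inelastic.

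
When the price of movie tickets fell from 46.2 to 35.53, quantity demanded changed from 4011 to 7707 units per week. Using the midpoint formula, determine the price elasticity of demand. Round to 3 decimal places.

%Δq = (7707 − 4011)/[(4011 + 7707)/2] = 3696/5859 ≈ 0.6308.
%ΔP = (35.53 − 46.2)/[(46.2 + 35.53)/2] = -10.67/40.865 ≈ -0.2611.
Arc elasticity E = %Δq/%ΔP ≈ 0.6308/-0.2611 ≈ -2.416.
|E| > 1: demand is elastic over this range.

-2.416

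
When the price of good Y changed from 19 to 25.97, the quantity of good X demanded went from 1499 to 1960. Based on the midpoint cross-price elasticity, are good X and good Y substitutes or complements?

substitutes

%ΔQ_x = (1960 − 1499)/[(1499+1960)/2] = 461/1729.5 ≈ 0.2666.
%ΔP_y = (25.97 − 19)/[(19+25.97)/2] ≈ 0.3100.
E_xy = 0.2666/0.3100 ≈ 0.860.
E_xy > 0, so the goods are substitutes.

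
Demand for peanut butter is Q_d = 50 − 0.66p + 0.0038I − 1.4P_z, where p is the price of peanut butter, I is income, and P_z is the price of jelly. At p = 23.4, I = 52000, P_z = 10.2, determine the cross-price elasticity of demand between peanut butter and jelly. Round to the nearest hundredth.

-0.07

Q_d = 50 − 0.66(23.4) + 0.0038(52000) − 1.4(10.2) = 50 − 15.444 + 197.6 − 14.28 = 217.876.
∂Q_d/∂P_z = −1.4, so E_xy = -1.4·(10.2/217.876) ≈ -0.07.
E_xy < 0: the goods are complements.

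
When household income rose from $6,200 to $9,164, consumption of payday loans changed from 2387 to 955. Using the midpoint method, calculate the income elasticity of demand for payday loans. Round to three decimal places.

-2.221

%ΔQ = (955 − 2387)/[(2387+955)/2] = -1432/1671 ≈ -0.8570.
%ΔY = (9,164 − 6,200)/[(6,200+9,164)/2] = 2964/7682 ≈ 0.3858.
E_I = %ΔQ/%ΔY ≈ -2.221.
E_I < 0: inferior good.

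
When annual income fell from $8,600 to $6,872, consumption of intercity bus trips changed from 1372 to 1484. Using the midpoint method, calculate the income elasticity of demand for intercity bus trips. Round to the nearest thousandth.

%ΔQ = (1484 − 1372)/[(1372+1484)/2] = 112/1428 ≈ 0.0784.
%ΔI = (6,872 − 8,600)/[(8,600+6,872)/2] = -1728/7736 ≈ -0.2234.
E_I = %ΔQ/%ΔI ≈ -0.351.
E_I < 0: inferior good.

-0.351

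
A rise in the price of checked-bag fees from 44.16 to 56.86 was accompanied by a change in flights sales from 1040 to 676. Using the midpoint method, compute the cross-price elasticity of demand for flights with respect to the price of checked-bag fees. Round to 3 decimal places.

-1.687

%ΔQ_x = (676 − 1040)/[(1040+676)/2] = -364/858 ≈ -0.4242.
%ΔP_y = (56.86 − 44.16)/[(44.16+56.86)/2] ≈ 0.2514.
E_xy = -0.4242/0.2514 ≈ -1.687.
E_xy < 0, so flights and checked-bag fees are complements.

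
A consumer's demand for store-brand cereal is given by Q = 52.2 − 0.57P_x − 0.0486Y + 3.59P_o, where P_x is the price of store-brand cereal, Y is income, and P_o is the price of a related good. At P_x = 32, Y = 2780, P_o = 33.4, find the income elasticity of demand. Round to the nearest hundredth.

At the given point, Q = 52.2 − 0.57(32) − 0.0486(2780) + 3.59(33.4) = 52.2 − 18.24 − 135.108 + 119.906 = 18.758.
∂Q/∂Y = −0.0486, so E_I = -0.0486·(2780/18.758) ≈ -7.20.
E_I < 0: inferior good.

-7.20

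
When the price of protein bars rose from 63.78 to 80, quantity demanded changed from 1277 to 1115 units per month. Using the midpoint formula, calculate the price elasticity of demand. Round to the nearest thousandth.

-0.600

%Δq = (1115 − 1277)/[(1277 + 1115)/2] = -162/1196 ≈ -0.1355.
%Δp = (80 − 63.78)/[(63.78 + 80)/2] = 16.22/71.89 ≈ 0.2256.
Arc elasticity E = %Δq/%Δp ≈ -0.1355/0.2256 ≈ -0.600.
|E| < 1: demand is inelastic over this range.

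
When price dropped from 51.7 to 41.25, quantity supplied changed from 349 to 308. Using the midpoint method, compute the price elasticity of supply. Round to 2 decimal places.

%ΔQ = (308 − 349)/[(349 + 308)/2] = -41/328.5 ≈ -0.1248.
%ΔP = (41.25 − 51.7)/[(51.7 + 41.25)/2] = -10.45/46.475 ≈ -0.2249.
Arc elasticity E = %ΔQ/%ΔP ≈ -0.1248/-0.2249 ≈ 0.56.
|E| < 1: supply is inelastic over this range.

0.56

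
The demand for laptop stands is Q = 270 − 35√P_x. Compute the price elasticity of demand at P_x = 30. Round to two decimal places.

-1.22

At P_x = 30, Q = 78.2971.
dQ/dP_x = −35/(2√P_x) = −35/(2·5.4772).
Point elasticity E = (dQ/dP_x)·(P_x/Q) = -3.195 × 30/78.2971 ≈ -1.22.
|E| > 1, so demand is elastic at this price.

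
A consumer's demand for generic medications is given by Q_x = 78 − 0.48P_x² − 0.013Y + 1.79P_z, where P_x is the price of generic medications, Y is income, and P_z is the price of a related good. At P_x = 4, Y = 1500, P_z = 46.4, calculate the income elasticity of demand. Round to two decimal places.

Evaluating quantity at (P_x, Y, P_z) gives Q_x = 78 − 0.48(4)² − 0.013(1500) + 1.79(46.4) = 78 − 7.68 − 19.5 + 83.056 = 133.876.
∂Q_x/∂Y = −0.013, so E_I = -0.013·(1500/133.876) ≈ -0.15.
E_I < 0: inferior good.

-0.15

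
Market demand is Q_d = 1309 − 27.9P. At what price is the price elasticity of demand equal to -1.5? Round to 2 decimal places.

28.15

Set −bP/(a − bP) = −1.5 ⇒ bP = 1.5(a − bP) ⇒ bP(1+1.5) = 1.5·a.
P = 1.5·1309/(27.9·2.5) ≈ 28.15.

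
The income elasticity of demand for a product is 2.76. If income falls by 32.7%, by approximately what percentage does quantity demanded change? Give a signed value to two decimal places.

%ΔQ ≈ E × %ΔI = (2.76) × (-32.7%) ≈ -90.25%.

-90.25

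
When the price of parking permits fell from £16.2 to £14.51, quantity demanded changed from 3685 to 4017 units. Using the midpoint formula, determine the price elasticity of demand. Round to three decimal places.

%Δq = (4017 − 3685)/[(3685 + 4017)/2] = 332/3851 ≈ 0.0862.
%ΔP = (14.51 − 16.2)/[(16.2 + 14.51)/2] = -1.69/15.355 ≈ -0.1101.
Arc elasticity E = %Δq/%ΔP ≈ 0.0862/-0.1101 ≈ -0.783.
|E| < 1: demand is inelastic over this range.

-0.783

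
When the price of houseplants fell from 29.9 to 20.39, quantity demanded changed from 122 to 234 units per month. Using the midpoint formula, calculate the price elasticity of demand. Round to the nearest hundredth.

-1.66

%ΔQ = (234 − 122)/[(122 + 234)/2] = 112/178 ≈ 0.6292.
%Δp = (20.39 − 29.9)/[(29.9 + 20.39)/2] = -9.51/25.145 ≈ -0.3782.
Arc elasticity E = %ΔQ/%Δp ≈ 0.6292/-0.3782 ≈ -1.66.
|E| > 1: demand is elastic over this range.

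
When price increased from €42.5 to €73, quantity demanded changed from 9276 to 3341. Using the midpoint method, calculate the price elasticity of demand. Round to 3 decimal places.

%Δq = (3341 − 9276)/[(9276 + 3341)/2] = -5935/6308.5 ≈ -0.9408.
%Δp = (73 − 42.5)/[(42.5 + 73)/2] = 30.5/57.75 ≈ 0.5281.
Arc elasticity E = %Δq/%Δp ≈ -0.9408/0.5281 ≈ -1.781.
|E| > 1: demand is elastic over this range.

-1.781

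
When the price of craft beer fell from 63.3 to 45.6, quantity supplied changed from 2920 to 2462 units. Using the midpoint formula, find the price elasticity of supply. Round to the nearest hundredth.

0.52

%ΔQ = (2462 − 2920)/[(2920 + 2462)/2] = -458/2691 ≈ -0.1702.
%ΔP = (45.6 − 63.3)/[(63.3 + 45.6)/2] = -17.7/54.45 ≈ -0.3251.
Arc elasticity E = %ΔQ/%ΔP ≈ -0.1702/-0.3251 ≈ 0.52.
|E| < 1: supply is inelastic over this range.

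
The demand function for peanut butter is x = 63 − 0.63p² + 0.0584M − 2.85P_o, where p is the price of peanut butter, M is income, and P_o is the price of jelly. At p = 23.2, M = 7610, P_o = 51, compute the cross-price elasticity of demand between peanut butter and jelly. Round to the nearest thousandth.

-6.324

Evaluating quantity at (p, M, P_o) gives x = 63 − 0.63(23.2)² + 0.0584(7610) − 2.85(51) = 63 − 339.0912 + 444.424 − 145.35 = 22.9828.
∂x/∂P_o = −2.85, so E_xy = -2.85·(51/22.9828) ≈ -6.324.
E_xy < 0: the goods are complements.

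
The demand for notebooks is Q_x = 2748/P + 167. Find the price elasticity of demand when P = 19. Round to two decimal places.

-0.46

At P = 19, Q_x = 311.6316.
dQ_x/dP = −2748/P² = −7.6122.
Point elasticity E = (dQ_x/dP)·(P/Q_x) = -7.6122 × 19/311.6316 ≈ -0.46.
|E| < 1, so demand is inelastic at this price.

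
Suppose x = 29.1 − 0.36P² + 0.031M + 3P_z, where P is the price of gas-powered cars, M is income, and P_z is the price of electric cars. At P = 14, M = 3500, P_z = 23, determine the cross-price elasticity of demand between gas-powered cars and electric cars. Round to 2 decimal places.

x = 29.1 − 0.36(14)² + 0.031(3500) + 3(23) = 29.1 − 70.56 + 108.5 + 69 = 136.04.
∂x/∂P_z = +3, so E_xy = 3·(23/136.04) ≈ 0.51.
E_xy > 0: the goods are substitutes.

0.51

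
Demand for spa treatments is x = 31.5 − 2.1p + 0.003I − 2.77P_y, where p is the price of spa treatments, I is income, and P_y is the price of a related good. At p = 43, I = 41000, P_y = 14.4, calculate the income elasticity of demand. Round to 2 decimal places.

5.06

Evaluating quantity at (p, I, P_y) gives x = 31.5 − 2.1(43) + 0.003(41000) − 2.77(14.4) = 31.5 − 90.3 + 123 − 39.888 = 24.312.
∂x/∂I = +0.003, so E_I = 0.003·(41000/24.312) ≈ 5.06.
E_I > 1: normal good (luxury).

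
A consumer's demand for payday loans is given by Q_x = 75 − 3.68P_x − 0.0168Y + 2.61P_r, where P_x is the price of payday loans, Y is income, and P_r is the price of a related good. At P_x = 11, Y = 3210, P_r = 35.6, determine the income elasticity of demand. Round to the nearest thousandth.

-0.734

First evaluate Q_x: 75 − 3.68(11) − 0.0168(3210) + 2.61(35.6) = 75 − 40.48 − 53.928 + 92.916 = 73.508.
∂Q_x/∂Y = −0.0168, so E_I = -0.0168·(3210/73.508) ≈ -0.734.
E_I < 0: inferior good.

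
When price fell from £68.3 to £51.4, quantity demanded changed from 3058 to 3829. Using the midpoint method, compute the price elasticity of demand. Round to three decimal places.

%Δq = (3829 − 3058)/[(3058 + 3829)/2] = 771/3443.5 ≈ 0.2239.
%Δp = (51.4 − 68.3)/[(68.3 + 51.4)/2] = -16.9/59.85 ≈ -0.2824.
Arc elasticity E = %Δq/%Δp ≈ 0.2239/-0.2824 ≈ -0.793.
|E| < 1: demand is inelastic over this range.

-0.793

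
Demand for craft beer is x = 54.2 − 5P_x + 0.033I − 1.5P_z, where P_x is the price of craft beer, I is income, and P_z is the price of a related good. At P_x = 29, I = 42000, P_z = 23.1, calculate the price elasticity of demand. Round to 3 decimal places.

Evaluating quantity at (P_x, I, P_z) gives x = 54.2 − 5(29) + 0.033(42000) − 1.5(23.1) = 54.2 − 145 + 1386 − 34.65 = 1260.55.
∂x/∂P_x = −5, so E_p = (−5)·(29/1260.55) ≈ -0.115.
|E_p| < 1: demand is inelastic.

-0.115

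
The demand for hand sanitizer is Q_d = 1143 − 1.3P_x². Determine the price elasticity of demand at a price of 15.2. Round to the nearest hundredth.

At P_x = 15.2, Q_d = 842.648.
dQ_d/dP_x = −2·1.3·P_x = −39.52.
Point elasticity E = (dQ_d/dP_x)·(P_x/Q_d) = -39.52 × 15.2/842.648 ≈ -0.71.
|E| < 1, so demand is inelastic at this price.

-0.71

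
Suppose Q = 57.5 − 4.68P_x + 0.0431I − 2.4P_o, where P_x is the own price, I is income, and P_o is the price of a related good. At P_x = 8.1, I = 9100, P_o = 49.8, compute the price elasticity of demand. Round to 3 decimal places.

-0.130

Q = 57.5 − 4.68(8.1) + 0.0431(9100) − 2.4(49.8) = 57.5 − 37.908 + 392.21 − 119.52 = 292.282.
∂Q/∂P_x = −4.68, so E_p = (−4.68)·(8.1/292.282) ≈ -0.130.
|E_p| < 1: demand is inelastic.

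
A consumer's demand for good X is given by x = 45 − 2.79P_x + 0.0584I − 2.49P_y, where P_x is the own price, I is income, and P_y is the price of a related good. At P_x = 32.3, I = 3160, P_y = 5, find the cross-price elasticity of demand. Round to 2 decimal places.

-0.10

x = 45 − 2.79(32.3) + 0.0584(3160) − 2.49(5) = 45 − 90.117 + 184.544 − 12.45 = 126.977.
∂x/∂P_y = −2.49, so E_xy = -2.49·(5/126.977) ≈ -0.10.
E_xy < 0: the goods are complements.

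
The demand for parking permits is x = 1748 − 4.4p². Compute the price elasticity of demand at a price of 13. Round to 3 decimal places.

At p = 13, x = 1004.4.
dx/dp = −2·4.4·p = −114.4.
Point elasticity E = (dx/dp)·(p/x) = -114.4 × 13/1004.4 ≈ -1.481.
|E| > 1, so demand is elastic at this price.

-1.481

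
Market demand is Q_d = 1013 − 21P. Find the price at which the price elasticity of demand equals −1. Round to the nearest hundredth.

For linear demand Q_d = a − bP, E = −bP/(a − bP). |E| = 1 ⇒ bP = a − bP ⇒ P = a/(2b).
P = 1013/(2·21) ≈ 24.12.

24.12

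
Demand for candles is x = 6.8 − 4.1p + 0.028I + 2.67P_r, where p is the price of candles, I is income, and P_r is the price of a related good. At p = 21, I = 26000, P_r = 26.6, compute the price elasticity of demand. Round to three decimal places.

-0.120

At the given point, x = 6.8 − 4.1(21) + 0.028(26000) + 2.67(26.6) = 6.8 − 86.1 + 728 + 71.022 = 719.722.
∂x/∂p = −4.1, so E_p = (−4.1)·(21/719.722) ≈ -0.120.
|E_p| < 1: demand is inelastic.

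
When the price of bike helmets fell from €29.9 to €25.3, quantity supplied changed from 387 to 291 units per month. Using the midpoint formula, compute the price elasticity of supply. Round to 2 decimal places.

%ΔQ = (291 − 387)/[(387 + 291)/2] = -96/339 ≈ -0.2832.
%ΔP = (25.3 − 29.9)/[(29.9 + 25.3)/2] = -4.6/27.6 ≈ -0.1667.
Arc elasticity E = %ΔQ/%ΔP ≈ -0.2832/-0.1667 ≈ 1.70.
|E| > 1: supply is elastic over this range.

1.70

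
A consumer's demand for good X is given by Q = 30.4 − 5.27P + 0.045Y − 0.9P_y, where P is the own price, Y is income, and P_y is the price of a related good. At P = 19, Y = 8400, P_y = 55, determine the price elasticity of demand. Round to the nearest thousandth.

-0.387

Q = 30.4 − 5.27(19) + 0.045(8400) − 0.9(55) = 30.4 − 100.13 + 378 − 49.5 = 258.77.
∂Q/∂P = −5.27, so E_p = (−5.27)·(19/258.77) ≈ -0.387.
|E_p| < 1: demand is inelastic.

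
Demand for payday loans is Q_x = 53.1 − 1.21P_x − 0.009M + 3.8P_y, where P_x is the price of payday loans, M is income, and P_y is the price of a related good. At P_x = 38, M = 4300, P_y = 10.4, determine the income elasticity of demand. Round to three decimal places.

-4.874

At the given point, Q_x = 53.1 − 1.21(38) − 0.009(4300) + 3.8(10.4) = 53.1 − 45.98 − 38.7 + 39.52 = 7.94.
∂Q_x/∂M = −0.009, so E_I = -0.009·(4300/7.94) ≈ -4.874.
E_I < 0: inferior good.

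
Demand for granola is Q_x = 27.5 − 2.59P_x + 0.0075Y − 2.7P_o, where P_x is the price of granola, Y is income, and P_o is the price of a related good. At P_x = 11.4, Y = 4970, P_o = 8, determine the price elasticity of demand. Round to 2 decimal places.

Evaluating quantity at (P_x, Y, P_o) gives Q_x = 27.5 − 2.59(11.4) + 0.0075(4970) − 2.7(8) = 27.5 − 29.526 + 37.275 − 21.6 = 13.649.
∂Q_x/∂P_x = −2.59, so E_p = (−2.59)·(11.4/13.649) ≈ -2.16.
|E_p| > 1: demand is elastic.

-2.16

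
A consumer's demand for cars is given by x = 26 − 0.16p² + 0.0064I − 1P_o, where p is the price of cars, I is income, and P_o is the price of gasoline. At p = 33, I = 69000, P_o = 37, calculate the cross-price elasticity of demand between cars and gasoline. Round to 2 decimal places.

-0.14

First evaluate x: 26 − 0.16(33)² + 0.0064(69000) − 1(37) = 26 − 174.24 + 441.6 − 37 = 256.36.
∂x/∂P_o = −1, so E_xy = -1·(37/256.36) ≈ -0.14.
E_xy < 0: the goods are complements.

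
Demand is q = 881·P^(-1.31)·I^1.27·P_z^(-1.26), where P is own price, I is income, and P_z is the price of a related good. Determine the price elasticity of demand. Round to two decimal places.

For a Cobb–Douglas (constant-elasticity) form q = A·P^α·…, the elasticity with respect to P equals the exponent α at every point.
Here the exponent on P is -1.31, so the price elasticity of demand is -1.31.

-1.31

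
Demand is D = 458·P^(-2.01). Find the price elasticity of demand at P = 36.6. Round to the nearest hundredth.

-2.01

For a Cobb–Douglas (constant-elasticity) form D = A·P^α·…, the elasticity with respect to P equals the exponent α at every point.
Here the exponent on P is -2.01, so the price elasticity of demand is -2.01.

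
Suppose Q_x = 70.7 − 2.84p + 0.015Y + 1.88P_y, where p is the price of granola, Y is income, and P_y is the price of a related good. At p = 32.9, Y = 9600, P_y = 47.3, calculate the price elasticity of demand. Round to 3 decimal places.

-0.445

Substituting, Q_x = 70.7 − 2.84(32.9) + 0.015(9600) + 1.88(47.3) = 70.7 − 93.436 + 144 + 88.924 = 210.188.
∂Q_x/∂p = −2.84, so E_p = (−2.84)·(32.9/210.188) ≈ -0.445.
|E_p| < 1: demand is inelastic.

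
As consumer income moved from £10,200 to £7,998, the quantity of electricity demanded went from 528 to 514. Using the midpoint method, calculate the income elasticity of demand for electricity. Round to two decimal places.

%ΔQ = (514 − 528)/[(528+514)/2] = -14/521 ≈ -0.0269.
%ΔY = (7,998 − 10,200)/[(10,200+7,998)/2] = -2202/9099 ≈ -0.2420.
E_I = %ΔQ/%ΔY ≈ 0.11.
E_I ∈ (0,1): normal good (necessity).

0.11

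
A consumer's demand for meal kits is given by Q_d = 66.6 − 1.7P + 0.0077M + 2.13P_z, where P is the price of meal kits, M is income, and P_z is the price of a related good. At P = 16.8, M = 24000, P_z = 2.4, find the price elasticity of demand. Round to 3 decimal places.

-0.125

Evaluating quantity at (P, M, P_z) gives Q_d = 66.6 − 1.7(16.8) + 0.0077(24000) + 2.13(2.4) = 66.6 − 28.56 + 184.8 + 5.112 = 227.952.
∂Q_d/∂P = −1.7, so E_p = (−1.7)·(16.8/227.952) ≈ -0.125.
|E_p| < 1: demand is inelastic.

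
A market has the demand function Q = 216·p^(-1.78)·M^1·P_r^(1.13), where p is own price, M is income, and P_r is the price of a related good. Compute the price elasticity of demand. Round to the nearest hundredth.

-1.78

For a Cobb–Douglas (constant-elasticity) form Q = A·p^α·…, the elasticity with respect to p equals the exponent α at every point.
Here the exponent on p is -1.78, so the price elasticity of demand is -1.78.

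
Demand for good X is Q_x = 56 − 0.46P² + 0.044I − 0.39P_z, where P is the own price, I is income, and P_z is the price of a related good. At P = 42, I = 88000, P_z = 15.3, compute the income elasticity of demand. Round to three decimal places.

1.245

Substituting, Q_x = 56 − 0.46(42)² + 0.044(88000) − 0.39(15.3) = 56 − 811.44 + 3872 − 5.967 = 3110.593.
∂Q_x/∂I = +0.044, so E_I = 0.044·(88000/3110.593) ≈ 1.245.
E_I > 1: normal good (luxury).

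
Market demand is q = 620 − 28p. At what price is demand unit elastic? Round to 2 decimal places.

11.07

For linear demand q = a − bp, E = −bp/(a − bp). |E| = 1 ⇒ bp = a − bp ⇒ p = a/(2b).
p = 620/(2·28) ≈ 11.07.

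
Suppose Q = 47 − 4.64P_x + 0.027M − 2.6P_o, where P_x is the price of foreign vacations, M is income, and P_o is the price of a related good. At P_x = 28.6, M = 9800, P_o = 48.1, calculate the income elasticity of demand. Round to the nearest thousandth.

4.915

First evaluate Q: 47 − 4.64(28.6) + 0.027(9800) − 2.6(48.1) = 47 − 132.704 + 264.6 − 125.06 = 53.836.
∂Q/∂M = +0.027, so E_I = 0.027·(9800/53.836) ≈ 4.915.
E_I > 1: normal good (luxury).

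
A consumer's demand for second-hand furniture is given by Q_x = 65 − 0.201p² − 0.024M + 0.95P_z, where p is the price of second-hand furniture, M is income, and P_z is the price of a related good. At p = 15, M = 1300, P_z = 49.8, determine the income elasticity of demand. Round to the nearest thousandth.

-0.869

Q_x = 65 − 0.201(15)² − 0.024(1300) + 0.95(49.8) = 65 − 45.225 − 31.2 + 47.31 = 35.885.
∂Q_x/∂M = −0.024, so E_I = -0.024·(1300/35.885) ≈ -0.869.
E_I < 0: inferior good.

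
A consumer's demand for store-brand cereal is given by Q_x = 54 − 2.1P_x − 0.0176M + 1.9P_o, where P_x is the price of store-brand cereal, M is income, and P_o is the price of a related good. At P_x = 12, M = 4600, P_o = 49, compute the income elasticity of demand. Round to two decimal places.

First evaluate Q_x: 54 − 2.1(12) − 0.0176(4600) + 1.9(49) = 54 − 25.2 − 80.96 + 93.1 = 40.94.
∂Q_x/∂M = −0.0176, so E_I = -0.0176·(4600/40.94) ≈ -1.98.
E_I < 0: inferior good.

-1.98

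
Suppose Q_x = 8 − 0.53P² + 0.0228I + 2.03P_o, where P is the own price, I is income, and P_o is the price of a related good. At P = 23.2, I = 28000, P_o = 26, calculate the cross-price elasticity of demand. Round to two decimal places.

0.13

Substituting, Q_x = 8 − 0.53(23.2)² + 0.0228(28000) + 2.03(26) = 8 − 285.2672 + 638.4 + 52.78 = 413.9128.
∂Q_x/∂P_o = +2.03, so E_xy = 2.03·(26/413.9128) ≈ 0.13.
E_xy > 0: the goods are substitutes.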